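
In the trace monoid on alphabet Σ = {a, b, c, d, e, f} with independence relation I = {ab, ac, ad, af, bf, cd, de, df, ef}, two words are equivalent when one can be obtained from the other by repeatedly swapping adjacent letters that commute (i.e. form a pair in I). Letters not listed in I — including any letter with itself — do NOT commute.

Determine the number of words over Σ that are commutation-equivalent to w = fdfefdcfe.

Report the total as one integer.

0(f) covers ∅
1(d) covers ∅
2(f) covers 0:f
3(e) covers ∅
4(f) covers 2:f
5(d) covers 1:d
6(c) covers 3:e, 4:f
7(f) covers 6:c
8(e) covers 6:c
floor of heap: 0:f, 1:d, 3:e
completions by unplaced set U, small U first (add the entries for U minus each lowest piece of U):
  |U|=1: {5}:1  {7}:1  {8}:1
  |U|=2: {1,5}:1  {5,7}:2  {5,8}:2  {7,8}:2
  |U|=3: {1,5,7}:3  {1,5,8}:3  {5,7,8}:6  {6,7,8}:2
  |U|=4: {1,5,7,8}:12  {3,6,7,8}:2  {4,6,7,8}:2  {5,6,7,8}:8
  |U|=5: {1,5,6,7,8}:20  {2,4,6,7,8}:2  {3,4,6,7,8}:4  {3,5,6,7,8}:10  {4,5,6,7,8}:10
  |U|=6: {0,2,4,6,7,8}:2  {1,3,5,6,7,8}:30  {1,4,5,6,7,8}:30  {2,3,4,6,7,8}:6  {2,4,5,6,7,8}:12  {3,4,5,6,7,8}:24
  |U|=7: {0,2,3,4,6,7,8}:8  {0,2,4,5,6,7,8}:14  {1,2,4,5,6,7,8}:42  {1,3,4,5,6,7,8}:84  {2,3,4,5,6,7,8}:42
  start at 0(f): 168
  start at 1(d): 64
  start at 3(e): 56
sum over floor = 288

288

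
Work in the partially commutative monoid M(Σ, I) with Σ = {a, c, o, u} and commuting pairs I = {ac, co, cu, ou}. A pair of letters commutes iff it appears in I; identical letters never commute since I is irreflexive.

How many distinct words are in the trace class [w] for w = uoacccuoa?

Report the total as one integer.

336

piece 0:u — minimal
piece 1:o — minimal
piece 2:a rests on {0:u, 1:o}
piece 3:c — minimal
piece 4:c rests on {3:c}
piece 5:c rests on {4:c}
piece 6:u rests on {2:a}
piece 7:o rests on {2:a}
piece 8:a rests on {6:u, 7:o}
minimal pieces: {0:u, 1:o, 3:c}
ways to finish when only these pieces remain (= sum over removing one remaining piece with nothing left below it):
  1 left: {5}→1  {8}→1
  2 left: {4,5}→1  {5,8}→2  {6,8}→1  {7,8}→1
  3 left: {3,4,5}→1  {4,5,8}→3  {5,6,8}→3  {5,7,8}→3  {6,7,8}→2
  4 left: {2,6,7,8}→2  {3,4,5,8}→4  {4,5,6,8}→6  {4,5,7,8}→6  {5,6,7,8}→8
  5 left: {0,2,6,7,8}→2  {1,2,6,7,8}→2  {2,5,6,7,8}→10  {3,4,5,6,8}→10  {3,4,5,7,8}→10  {4,5,6,7,8}→20
  6 left: {0,1,2,6,7,8}→4  {0,2,5,6,7,8}→12  {1,2,5,6,7,8}→12  {2,4,5,6,7,8}→30  {3,4,5,6,7,8}→40
  7 left: {0,1,2,5,6,7,8}→28  {0,2,4,5,6,7,8}→42  {1,2,4,5,6,7,8}→42  {2,3,4,5,6,7,8}→70
  placing 0:u first → 112 extensions
  placing 1:o first → 112 extensions
  placing 3:c first → 112 extensions
total linear extensions = 336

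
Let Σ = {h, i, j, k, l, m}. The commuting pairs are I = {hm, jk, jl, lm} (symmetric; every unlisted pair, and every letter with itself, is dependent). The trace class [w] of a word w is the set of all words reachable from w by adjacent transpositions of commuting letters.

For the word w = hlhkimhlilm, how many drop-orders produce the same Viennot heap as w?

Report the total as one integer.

6

piece 0:h — minimal
piece 1:l rests on {0:h}
piece 2:h rests on {1:l}
piece 3:k rests on {2:h}
piece 4:i rests on {3:k}
piece 5:m rests on {4:i}
piece 6:h rests on {4:i}
piece 7:l rests on {6:h}
piece 8:i rests on {5:m, 7:l}
piece 9:l rests on {8:i}
piece 10:m rests on {8:i}
minimal pieces: {0:h}
ways to finish when only these pieces remain (= sum over removing one remaining piece with nothing left below it):
  1 left: {9}→1  {10}→1
  2 left: {9,10}→2
  3 left: {8,9,10}→2
  4 left: {5,8,9,10}→2  {7,8,9,10}→2
  5 left: {5,7,8,9,10}→4  {6,7,8,9,10}→2
  6 left: {5,6,7,8,9,10}→6
  7 left: {4,5,6,7,8,9,10}→6
  8 left: {3,4,5,6,7,8,9,10}→6
  9 left: {2,3,4,5,6,7,8,9,10}→6
  placing 0:h first → 6 extensions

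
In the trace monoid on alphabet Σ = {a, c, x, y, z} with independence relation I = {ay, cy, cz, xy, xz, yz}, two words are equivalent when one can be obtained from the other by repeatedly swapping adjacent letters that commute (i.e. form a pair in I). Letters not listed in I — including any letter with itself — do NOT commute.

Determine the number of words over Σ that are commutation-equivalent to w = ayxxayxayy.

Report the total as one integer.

piece 0:a — minimal
piece 1:y — minimal
piece 2:x rests on {0:a}
piece 3:x rests on {2:x}
piece 4:a rests on {3:x}
piece 5:y rests on {1:y}
piece 6:x rests on {4:a}
piece 7:a rests on {6:x}
piece 8:y rests on {5:y}
piece 9:y rests on {8:y}
minimal pieces: {0:a, 1:y}
ways to finish when only these pieces remain (= sum over removing one remaining piece with nothing left below it):
  1 left: {7}→1  {9}→1
  2 left: {6,7}→1  {7,9}→2  {8,9}→1
  3 left: {4,6,7}→1  {5,8,9}→1  {6,7,9}→3  {7,8,9}→3
  4 left: {1,5,8,9}→1  {3,4,6,7}→1  {4,6,7,9}→4  {5,7,8,9}→4  {6,7,8,9}→6
  5 left: {1,5,7,8,9}→5  {2,3,4,6,7}→1  {3,4,6,7,9}→5  {4,6,7,8,9}→10  {5,6,7,8,9}→10
  6 left: {0,2,3,4,6,7}→1  {1,5,6,7,8,9}→15  {2,3,4,6,7,9}→6  {3,4,6,7,8,9}→15  {4,5,6,7,8,9}→20
  7 left: {0,2,3,4,6,7,9}→7  {1,4,5,6,7,8,9}→35  {2,3,4,6,7,8,9}→21  {3,4,5,6,7,8,9}→35
  8 left: {0,2,3,4,6,7,8,9}→28  {1,3,4,5,6,7,8,9}→70  {2,3,4,5,6,7,8,9}→56
  placing 0:a first → 126 extensions
  placing 1:y first → 84 extensions
total linear extensions = 210

210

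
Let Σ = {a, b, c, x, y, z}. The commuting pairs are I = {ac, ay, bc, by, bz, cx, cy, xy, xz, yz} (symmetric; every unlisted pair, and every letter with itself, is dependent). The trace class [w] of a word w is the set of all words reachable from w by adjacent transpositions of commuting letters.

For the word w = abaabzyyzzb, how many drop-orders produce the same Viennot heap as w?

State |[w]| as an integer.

0(a) covers ∅
1(b) covers 0:a
2(a) covers 1:b
3(a) covers 2:a
4(b) covers 3:a
5(z) covers 3:a
6(y) covers ∅
7(y) covers 6:y
8(z) covers 5:z
9(z) covers 8:z
10(b) covers 4:b
floor of heap: 0:a, 6:y
completions by unplaced set U, small U first (add the entries for U minus each lowest piece of U):
  |U|=1: {7}:1  {9}:1  {10}:1
  |U|=2: {4,10}:1  {6,7}:1  {7,9}:2  {7,10}:2  {8,9}:1  {9,10}:2
  |U|=3: {4,7,10}:3  {4,9,10}:3  {5,8,9}:1  {6,7,9}:3  {6,7,10}:3  {7,8,9}:3  {7,9,10}:6  {8,9,10}:3
  |U|=4: {4,6,7,10}:6  {4,7,9,10}:12  {4,8,9,10}:6  {5,7,8,9}:4  {5,8,9,10}:4  {6,7,8,9}:6  {6,7,9,10}:12  {7,8,9,10}:12
  |U|=5: {4,5,8,9,10}:10  {4,6,7,9,10}:30  {4,7,8,9,10}:30  {5,6,7,8,9}:10  {5,7,8,9,10}:20  {6,7,8,9,10}:30
  |U|=6: {3,4,5,8,9,10}:10  {4,5,7,8,9,10}:60  {4,6,7,8,9,10}:90  {5,6,7,8,9,10}:60
  |U|=7: {2,3,4,5,8,9,10}:10  {3,4,5,7,8,9,10}:70  {4,5,6,7,8,9,10}:210
  |U|=8: {1,2,3,4,5,8,9,10}:10  {2,3,4,5,7,8,9,10}:80  {3,4,5,6,7,8,9,10}:280
  |U|=9: {0,1,2,3,4,5,8,9,10}:10  {1,2,3,4,5,7,8,9,10}:90  {2,3,4,5,6,7,8,9,10}:360
  start at 0(a): 450
  start at 6(y): 100
sum over floor = 550

550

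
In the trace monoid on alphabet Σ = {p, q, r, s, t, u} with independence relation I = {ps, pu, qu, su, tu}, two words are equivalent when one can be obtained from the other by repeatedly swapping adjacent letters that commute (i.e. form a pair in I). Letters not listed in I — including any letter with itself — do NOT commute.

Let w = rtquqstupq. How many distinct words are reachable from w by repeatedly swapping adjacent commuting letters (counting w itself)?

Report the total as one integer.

36

0(r) covers ∅
1(t) covers 0:r
2(q) covers 1:t
3(u) covers 0:r
4(q) covers 2:q
5(s) covers 4:q
6(t) covers 5:s
7(u) covers 3:u
8(p) covers 6:t
9(q) covers 8:p
floor of heap: 0:r
completions by unplaced set U, small U first (add the entries for U minus each lowest piece of U):
  |U|=1: {7}:1  {9}:1
  |U|=2: {3,7}:1  {7,9}:2  {8,9}:1
  |U|=3: {3,7,9}:3  {6,8,9}:1  {7,8,9}:3
  |U|=4: {3,7,8,9}:6  {5,6,8,9}:1  {6,7,8,9}:4
  |U|=5: {3,6,7,8,9}:10  {4,5,6,8,9}:1  {5,6,7,8,9}:5
  |U|=6: {2,4,5,6,8,9}:1  {3,5,6,7,8,9}:15  {4,5,6,7,8,9}:6
  |U|=7: {1,2,4,5,6,8,9}:1  {2,4,5,6,7,8,9}:7  {3,4,5,6,7,8,9}:21
  |U|=8: {1,2,4,5,6,7,8,9}:8  {2,3,4,5,6,7,8,9}:28
  start at 0(r): 36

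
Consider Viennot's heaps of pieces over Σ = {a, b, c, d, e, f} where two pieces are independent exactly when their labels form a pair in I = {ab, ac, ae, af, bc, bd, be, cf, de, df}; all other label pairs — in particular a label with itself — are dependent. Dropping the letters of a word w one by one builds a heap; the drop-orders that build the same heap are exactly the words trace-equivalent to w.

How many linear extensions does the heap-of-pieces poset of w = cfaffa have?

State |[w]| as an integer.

drop 0:c onto floor
drop 1:f onto floor
drop 2:a onto floor
drop 3:f onto {1:f}
drop 4:f onto {3:f}
drop 5:a onto {2:a}
ground layer = {0:c, 1:f, 2:a}
drop-orders for the pieces not yet dropped (sum over which currently-grounded one goes next):
  1 to go: {0} 1  {4} 1  {5} 1
  2 to go: {0,4} 2  {0,5} 2  {2,5} 1  {3,4} 1  {4,5} 2
  3 to go: {0,2,5} 3  {0,3,4} 3  {0,4,5} 6  {1,3,4} 1  {2,4,5} 3  {3,4,5} 3
  4 to go: {0,1,3,4} 4  {0,2,4,5} 12  {0,3,4,5} 12  {1,3,4,5} 4  {2,3,4,5} 6
  if 0:c drops first: 10 orders
  if 1:f drops first: 30 orders
  if 2:a drops first: 20 orders
heap linearizations: 60

60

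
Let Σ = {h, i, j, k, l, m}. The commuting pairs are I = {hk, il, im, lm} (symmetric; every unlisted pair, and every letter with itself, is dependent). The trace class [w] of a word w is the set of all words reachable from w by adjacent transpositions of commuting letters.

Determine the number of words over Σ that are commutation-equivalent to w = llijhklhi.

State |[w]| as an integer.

6

0(l) covers ∅
1(l) covers 0:l
2(i) covers ∅
3(j) covers 1:l, 2:i
4(h) covers 3:j
5(k) covers 3:j
6(l) covers 4:h, 5:k
7(h) covers 6:l
8(i) covers 7:h
floor of heap: 0:l, 2:i
completions by unplaced set U, small U first (add the entries for U minus each lowest piece of U):
  |U|=1: {8}:1
  |U|=2: {7,8}:1
  |U|=3: {6,7,8}:1
  |U|=4: {4,6,7,8}:1  {5,6,7,8}:1
  |U|=5: {4,5,6,7,8}:2
  |U|=6: {3,4,5,6,7,8}:2
  |U|=7: {1,3,4,5,6,7,8}:2  {2,3,4,5,6,7,8}:2
  start at 0(l): 4
  start at 2(i): 2
sum over floor = 6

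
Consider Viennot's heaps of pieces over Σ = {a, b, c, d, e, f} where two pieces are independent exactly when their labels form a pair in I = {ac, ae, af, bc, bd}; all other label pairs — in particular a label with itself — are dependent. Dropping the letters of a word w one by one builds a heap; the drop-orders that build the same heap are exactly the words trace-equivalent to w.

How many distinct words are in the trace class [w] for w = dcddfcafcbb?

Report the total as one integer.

13

#0=d has no predecessor
#1=c depends on [0:d]
#2=d depends on [1:c]
#3=d depends on [2:d]
#4=f depends on [3:d]
#5=c depends on [4:f]
#6=a depends on [3:d]
#7=f depends on [5:c]
#8=c depends on [7:f]
#9=b depends on [6:a, 7:f]
#10=b depends on [9:b]
sources: [0:d]
N(rest) = Σ N(rest − s) over sources s of rest; N(one piece) = 1:
  size 1 → [8]=1  [10]=1
  size 2 → [8,10]=2  [9,10]=1
  size 3 → [6,9,10]=1  [8,9,10]=3
  size 4 → [6,8,9,10]=4  [7,8,9,10]=3
  size 5 → [5,7,8,9,10]=3  [6,7,8,9,10]=7
  size 6 → [4,5,7,8,9,10]=3  [5,6,7,8,9,10]=10
  size 7 → [4,5,6,7,8,9,10]=13
  size 8 → [3,4,5,6,7,8,9,10]=13
  size 9 → [2,3,4,5,6,7,8,9,10]=13
  first=0(d) contributes 13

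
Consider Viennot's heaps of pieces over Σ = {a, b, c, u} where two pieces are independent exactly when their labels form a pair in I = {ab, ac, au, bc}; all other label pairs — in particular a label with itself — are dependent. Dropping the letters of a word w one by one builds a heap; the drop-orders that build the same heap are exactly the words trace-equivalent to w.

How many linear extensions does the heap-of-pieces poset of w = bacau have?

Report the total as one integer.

drop 0:b onto floor
drop 1:a onto floor
drop 2:c onto floor
drop 3:a onto {1:a}
drop 4:u onto {0:b, 2:c}
ground layer = {0:b, 1:a, 2:c}
drop-orders for the pieces not yet dropped (sum over which currently-grounded one goes next):
  1 to go: {3} 1  {4} 1
  2 to go: {0,4} 1  {1,3} 1  {2,4} 1  {3,4} 2
  3 to go: {0,2,4} 2  {0,3,4} 3  {1,3,4} 3  {2,3,4} 3
  if 0:b drops first: 6 orders
  if 1:a drops first: 8 orders
  if 2:c drops first: 6 orders
heap linearizations: 20

20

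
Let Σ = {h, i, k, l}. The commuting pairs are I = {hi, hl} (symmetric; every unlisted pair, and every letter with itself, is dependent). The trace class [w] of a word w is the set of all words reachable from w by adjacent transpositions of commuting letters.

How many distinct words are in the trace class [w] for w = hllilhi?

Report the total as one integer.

piece 0:h — minimal
piece 1:l — minimal
piece 2:l rests on {1:l}
piece 3:i rests on {2:l}
piece 4:l rests on {3:i}
piece 5:h rests on {0:h}
piece 6:i rests on {4:l}
minimal pieces: {0:h, 1:l}
ways to finish when only these pieces remain (= sum over removing one remaining piece with nothing left below it):
  1 left: {5}→1  {6}→1
  2 left: {0,5}→1  {4,6}→1  {5,6}→2
  3 left: {0,5,6}→3  {3,4,6}→1  {4,5,6}→3
  4 left: {0,4,5,6}→6  {2,3,4,6}→1  {3,4,5,6}→4
  5 left: {0,3,4,5,6}→10  {1,2,3,4,6}→1  {2,3,4,5,6}→5
  placing 0:h first → 6 extensions
  placing 1:l first → 15 extensions
total linear extensions = 21

21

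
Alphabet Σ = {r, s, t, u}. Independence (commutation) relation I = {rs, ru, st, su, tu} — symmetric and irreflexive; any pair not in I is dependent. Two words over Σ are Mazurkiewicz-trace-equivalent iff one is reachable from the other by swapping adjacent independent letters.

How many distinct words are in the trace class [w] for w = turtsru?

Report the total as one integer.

piece 0:t — minimal
piece 1:u — minimal
piece 2:r rests on {0:t}
piece 3:t rests on {2:r}
piece 4:s — minimal
piece 5:r rests on {3:t}
piece 6:u rests on {1:u}
minimal pieces: {0:t, 1:u, 4:s}
ways to finish when only these pieces remain (= sum over removing one remaining piece with nothing left below it):
  1 left: {4}→1  {5}→1  {6}→1
  2 left: {1,6}→1  {3,5}→1  {4,5}→2  {4,6}→2  {5,6}→2
  3 left: {1,4,6}→3  {1,5,6}→3  {2,3,5}→1  {3,4,5}→3  {3,5,6}→3  {4,5,6}→6
  4 left: {0,2,3,5}→1  {1,3,5,6}→6  {1,4,5,6}→12  {2,3,4,5}→4  {2,3,5,6}→4  {3,4,5,6}→12
  5 left: {0,2,3,4,5}→5  {0,2,3,5,6}→5  {1,2,3,5,6}→10  {1,3,4,5,6}→30  {2,3,4,5,6}→20
  placing 0:t first → 60 extensions
  placing 1:u first → 30 extensions
  placing 4:s first → 15 extensions
total linear extensions = 105

105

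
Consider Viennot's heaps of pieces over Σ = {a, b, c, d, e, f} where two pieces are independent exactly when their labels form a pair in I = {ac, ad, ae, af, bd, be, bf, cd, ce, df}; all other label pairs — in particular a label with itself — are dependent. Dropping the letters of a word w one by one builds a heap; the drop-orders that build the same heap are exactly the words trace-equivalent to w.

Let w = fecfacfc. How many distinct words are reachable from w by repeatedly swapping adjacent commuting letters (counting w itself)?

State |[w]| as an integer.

16

drop 0:f onto floor
drop 1:e onto {0:f}
drop 2:c onto {0:f}
drop 3:f onto {1:e, 2:c}
drop 4:a onto floor
drop 5:c onto {3:f}
drop 6:f onto {5:c}
drop 7:c onto {6:f}
ground layer = {0:f, 4:a}
drop-orders for the pieces not yet dropped (sum over which currently-grounded one goes next):
  1 to go: {4} 1  {7} 1
  2 to go: {4,7} 2  {6,7} 1
  3 to go: {4,6,7} 3  {5,6,7} 1
  4 to go: {3,5,6,7} 1  {4,5,6,7} 4
  5 to go: {1,3,5,6,7} 1  {2,3,5,6,7} 1  {3,4,5,6,7} 5
  6 to go: {1,2,3,5,6,7} 2  {1,3,4,5,6,7} 6  {2,3,4,5,6,7} 6
  if 0:f drops first: 14 orders
  if 4:a drops first: 2 orders
heap linearizations: 16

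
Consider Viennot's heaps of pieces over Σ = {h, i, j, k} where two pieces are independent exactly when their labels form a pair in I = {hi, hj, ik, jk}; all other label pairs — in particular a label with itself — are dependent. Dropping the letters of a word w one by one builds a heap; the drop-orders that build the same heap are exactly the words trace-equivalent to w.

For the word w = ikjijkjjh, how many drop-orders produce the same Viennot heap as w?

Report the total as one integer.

84

0(i) covers ∅
1(k) covers ∅
2(j) covers 0:i
3(i) covers 2:j
4(j) covers 3:i
5(k) covers 1:k
6(j) covers 4:j
7(j) covers 6:j
8(h) covers 5:k
floor of heap: 0:i, 1:k
completions by unplaced set U, small U first (add the entries for U minus each lowest piece of U):
  |U|=1: {7}:1  {8}:1
  |U|=2: {5,8}:1  {6,7}:1  {7,8}:2
  |U|=3: {1,5,8}:1  {4,6,7}:1  {5,7,8}:3  {6,7,8}:3
  |U|=4: {1,5,7,8}:4  {3,4,6,7}:1  {4,6,7,8}:4  {5,6,7,8}:6
  |U|=5: {1,5,6,7,8}:10  {2,3,4,6,7}:1  {3,4,6,7,8}:5  {4,5,6,7,8}:10
  |U|=6: {0,2,3,4,6,7}:1  {1,4,5,6,7,8}:20  {2,3,4,6,7,8}:6  {3,4,5,6,7,8}:15
  |U|=7: {0,2,3,4,6,7,8}:7  {1,3,4,5,6,7,8}:35  {2,3,4,5,6,7,8}:21
  start at 0(i): 56
  start at 1(k): 28
sum over floor = 84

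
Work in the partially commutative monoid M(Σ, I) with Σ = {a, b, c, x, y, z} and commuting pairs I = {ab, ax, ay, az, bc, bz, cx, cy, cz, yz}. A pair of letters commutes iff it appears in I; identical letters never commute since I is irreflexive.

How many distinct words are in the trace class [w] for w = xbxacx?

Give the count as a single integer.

15

piece 0:x — minimal
piece 1:b rests on {0:x}
piece 2:x rests on {1:b}
piece 3:a — minimal
piece 4:c rests on {3:a}
piece 5:x rests on {2:x}
minimal pieces: {0:x, 3:a}
ways to finish when only these pieces remain (= sum over removing one remaining piece with nothing left below it):
  1 left: {4}→1  {5}→1
  2 left: {2,5}→1  {3,4}→1  {4,5}→2
  3 left: {1,2,5}→1  {2,4,5}→3  {3,4,5}→3
  4 left: {0,1,2,5}→1  {1,2,4,5}→4  {2,3,4,5}→6
  placing 0:x first → 10 extensions
  placing 3:a first → 5 extensions
total linear extensions = 15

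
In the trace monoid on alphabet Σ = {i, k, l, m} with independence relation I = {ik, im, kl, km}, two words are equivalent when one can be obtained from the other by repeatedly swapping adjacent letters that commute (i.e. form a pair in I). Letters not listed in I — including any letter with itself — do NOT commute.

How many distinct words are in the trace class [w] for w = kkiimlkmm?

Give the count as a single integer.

#0=k has no predecessor
#1=k depends on [0:k]
#2=i has no predecessor
#3=i depends on [2:i]
#4=m has no predecessor
#5=l depends on [3:i, 4:m]
#6=k depends on [1:k]
#7=m depends on [5:l]
#8=m depends on [7:m]
sources: [0:k, 2:i, 4:m]
N(rest) = Σ N(rest − s) over sources s of rest; N(one piece) = 1:
  size 1 → [6]=1  [8]=1
  size 2 → [1,6]=1  [6,8]=2  [7,8]=1
  size 3 → [0,1,6]=1  [1,6,8]=3  [5,7,8]=1  [6,7,8]=3
  size 4 → [0,1,6,8]=4  [1,6,7,8]=6  [3,5,7,8]=1  [4,5,7,8]=1  [5,6,7,8]=4
  size 5 → [0,1,6,7,8]=10  [1,5,6,7,8]=10  [2,3,5,7,8]=1  [3,4,5,7,8]=2  [3,5,6,7,8]=5  [4,5,6,7,8]=5
  size 6 → [0,1,5,6,7,8]=20  [1,3,5,6,7,8]=15  [1,4,5,6,7,8]=15  [2,3,4,5,7,8]=3  [2,3,5,6,7,8]=6  [3,4,5,6,7,8]=12
  size 7 → [0,1,3,5,6,7,8]=35  [0,1,4,5,6,7,8]=35  [1,2,3,5,6,7,8]=21  [1,3,4,5,6,7,8]=42  [2,3,4,5,6,7,8]=21
  first=0(k) contributes 84
  first=2(i) contributes 112
  first=4(m) contributes 56
|[w]| = 252

252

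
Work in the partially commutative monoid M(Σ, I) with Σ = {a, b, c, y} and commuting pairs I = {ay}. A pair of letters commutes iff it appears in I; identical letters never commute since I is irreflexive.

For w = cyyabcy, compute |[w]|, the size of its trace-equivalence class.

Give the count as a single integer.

3

piece 0:c — minimal
piece 1:y rests on {0:c}
piece 2:y rests on {1:y}
piece 3:a rests on {0:c}
piece 4:b rests on {2:y, 3:a}
piece 5:c rests on {4:b}
piece 6:y rests on {5:c}
minimal pieces: {0:c}
ways to finish when only these pieces remain (= sum over removing one remaining piece with nothing left below it):
  1 left: {6}→1
  2 left: {5,6}→1
  3 left: {4,5,6}→1
  4 left: {2,4,5,6}→1  {3,4,5,6}→1
  5 left: {1,2,4,5,6}→1  {2,3,4,5,6}→2
  placing 0:c first → 3 extensions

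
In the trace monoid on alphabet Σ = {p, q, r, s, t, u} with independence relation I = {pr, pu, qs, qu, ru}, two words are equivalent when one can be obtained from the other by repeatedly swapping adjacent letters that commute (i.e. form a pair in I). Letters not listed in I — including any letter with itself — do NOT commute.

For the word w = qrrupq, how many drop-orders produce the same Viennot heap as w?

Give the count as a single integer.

18

drop 0:q onto floor
drop 1:r onto {0:q}
drop 2:r onto {1:r}
drop 3:u onto floor
drop 4:p onto {0:q}
drop 5:q onto {2:r, 4:p}
ground layer = {0:q, 3:u}
drop-orders for the pieces not yet dropped (sum over which currently-grounded one goes next):
  1 to go: {3} 1  {5} 1
  2 to go: {2,5} 1  {3,5} 2  {4,5} 1
  3 to go: {1,2,5} 1  {2,3,5} 3  {2,4,5} 2  {3,4,5} 3
  4 to go: {1,2,3,5} 4  {1,2,4,5} 3  {2,3,4,5} 8
  if 0:q drops first: 15 orders
  if 3:u drops first: 3 orders
heap linearizations: 18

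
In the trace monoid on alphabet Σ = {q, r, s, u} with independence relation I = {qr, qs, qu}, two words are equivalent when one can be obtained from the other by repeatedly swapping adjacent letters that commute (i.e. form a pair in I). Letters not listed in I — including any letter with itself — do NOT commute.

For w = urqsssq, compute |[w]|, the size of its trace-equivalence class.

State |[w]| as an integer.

#0=u has no predecessor
#1=r depends on [0:u]
#2=q has no predecessor
#3=s depends on [1:r]
#4=s depends on [3:s]
#5=s depends on [4:s]
#6=q depends on [2:q]
sources: [0:u, 2:q]
N(rest) = Σ N(rest − s) over sources s of rest; N(one piece) = 1:
  size 1 → [5]=1  [6]=1
  size 2 → [2,6]=1  [4,5]=1  [5,6]=2
  size 3 → [2,5,6]=3  [3,4,5]=1  [4,5,6]=3
  size 4 → [1,3,4,5]=1  [2,4,5,6]=6  [3,4,5,6]=4
  size 5 → [0,1,3,4,5]=1  [1,3,4,5,6]=5  [2,3,4,5,6]=10
  first=0(u) contributes 15
  first=2(q) contributes 6
|[w]| = 21

21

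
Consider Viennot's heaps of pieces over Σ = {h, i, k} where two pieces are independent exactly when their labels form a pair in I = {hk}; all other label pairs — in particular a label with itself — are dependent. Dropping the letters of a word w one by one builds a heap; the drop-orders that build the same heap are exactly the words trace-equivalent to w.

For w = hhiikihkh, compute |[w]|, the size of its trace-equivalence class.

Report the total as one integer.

3

drop 0:h onto floor
drop 1:h onto {0:h}
drop 2:i onto {1:h}
drop 3:i onto {2:i}
drop 4:k onto {3:i}
drop 5:i onto {4:k}
drop 6:h onto {5:i}
drop 7:k onto {5:i}
drop 8:h onto {6:h}
ground layer = {0:h}
drop-orders for the pieces not yet dropped (sum over which currently-grounded one goes next):
  1 to go: {7} 1  {8} 1
  2 to go: {6,8} 1  {7,8} 2
  3 to go: {6,7,8} 3
  4 to go: {5,6,7,8} 3
  5 to go: {4,5,6,7,8} 3
  6 to go: {3,4,5,6,7,8} 3
  7 to go: {2,3,4,5,6,7,8} 3
  if 0:h drops first: 3 orders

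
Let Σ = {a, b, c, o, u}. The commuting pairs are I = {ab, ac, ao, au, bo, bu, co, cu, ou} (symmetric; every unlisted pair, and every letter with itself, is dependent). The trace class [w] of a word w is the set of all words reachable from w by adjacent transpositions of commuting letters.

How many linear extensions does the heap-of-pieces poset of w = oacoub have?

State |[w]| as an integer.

180

drop 0:o onto floor
drop 1:a onto floor
drop 2:c onto floor
drop 3:o onto {0:o}
drop 4:u onto floor
drop 5:b onto {2:c}
ground layer = {0:o, 1:a, 2:c, 4:u}
drop-orders for the pieces not yet dropped (sum over which currently-grounded one goes next):
  1 to go: {1} 1  {3} 1  {4} 1  {5} 1
  2 to go: {0,3} 1  {1,3} 2  {1,4} 2  {1,5} 2  {2,5} 1  {3,4} 2  {3,5} 2  {4,5} 2
  3 to go: {0,1,3} 3  {0,3,4} 3  {0,3,5} 3  {1,2,5} 3  {1,3,4} 6  {1,3,5} 6  {1,4,5} 6  {2,3,5} 3  {2,4,5} 3  {3,4,5} 6
  4 to go: {0,1,3,4} 12  {0,1,3,5} 12  {0,2,3,5} 6  {0,3,4,5} 12  {1,2,3,5} 12  {1,2,4,5} 12  {1,3,4,5} 24  {2,3,4,5} 12
  if 0:o drops first: 60 orders
  if 1:a drops first: 30 orders
  if 2:c drops first: 60 orders
  if 4:u drops first: 30 orders
heap linearizations: 180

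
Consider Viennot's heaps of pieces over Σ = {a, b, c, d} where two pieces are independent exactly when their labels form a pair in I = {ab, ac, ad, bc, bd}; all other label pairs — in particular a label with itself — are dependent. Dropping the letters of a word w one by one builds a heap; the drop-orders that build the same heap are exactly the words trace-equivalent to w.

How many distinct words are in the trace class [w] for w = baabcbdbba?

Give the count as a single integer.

0(b) covers ∅
1(a) covers ∅
2(a) covers 1:a
3(b) covers 0:b
4(c) covers ∅
5(b) covers 3:b
6(d) covers 4:c
7(b) covers 5:b
8(b) covers 7:b
9(a) covers 2:a
floor of heap: 0:b, 1:a, 4:c
completions by unplaced set U, small U first (add the entries for U minus each lowest piece of U):
  |U|=1: {6}:1  {8}:1  {9}:1
  |U|=2: {2,9}:1  {4,6}:1  {6,8}:2  {6,9}:2  {7,8}:1  {8,9}:2
  |U|=3: {1,2,9}:1  {2,6,9}:3  {2,8,9}:3  {4,6,8}:3  {4,6,9}:3  {5,7,8}:1  {6,7,8}:3  {6,8,9}:6  {7,8,9}:3
  |U|=4: {1,2,6,9}:4  {1,2,8,9}:4  {2,4,6,9}:6  {2,6,8,9}:12  {2,7,8,9}:6  {3,5,7,8}:1  {4,6,7,8}:6  {4,6,8,9}:12  {5,6,7,8}:4  {5,7,8,9}:4  {6,7,8,9}:12
  |U|=5: {0,3,5,7,8}:1  {1,2,4,6,9}:10  {1,2,6,8,9}:20  {1,2,7,8,9}:10  {2,4,6,8,9}:30  {2,5,7,8,9}:10  {2,6,7,8,9}:30  {3,5,6,7,8}:5  {3,5,7,8,9}:5  {4,5,6,7,8}:10  {4,6,7,8,9}:30  {5,6,7,8,9}:20
  |U|=6: {0,3,5,6,7,8}:6  {0,3,5,7,8,9}:6  {1,2,4,6,8,9}:60  {1,2,5,7,8,9}:20  {1,2,6,7,8,9}:60  {2,3,5,7,8,9}:15  {2,4,6,7,8,9}:90  {2,5,6,7,8,9}:60  {3,4,5,6,7,8}:15  {3,5,6,7,8,9}:30  {4,5,6,7,8,9}:60
  |U|=7: {0,2,3,5,7,8,9}:21  {0,3,4,5,6,7,8}:21  {0,3,5,6,7,8,9}:42  {1,2,3,5,7,8,9}:35  {1,2,4,6,7,8,9}:210  {1,2,5,6,7,8,9}:140  {2,3,5,6,7,8,9}:105  {2,4,5,6,7,8,9}:210  {3,4,5,6,7,8,9}:105
  |U|=8: {0,1,2,3,5,7,8,9}:56  {0,2,3,5,6,7,8,9}:168  {0,3,4,5,6,7,8,9}:168  {1,2,3,5,6,7,8,9}:280  {1,2,4,5,6,7,8,9}:560  {2,3,4,5,6,7,8,9}:420
  start at 0(b): 1260
  start at 1(a): 756
  start at 4(c): 504
sum over floor = 2520

2520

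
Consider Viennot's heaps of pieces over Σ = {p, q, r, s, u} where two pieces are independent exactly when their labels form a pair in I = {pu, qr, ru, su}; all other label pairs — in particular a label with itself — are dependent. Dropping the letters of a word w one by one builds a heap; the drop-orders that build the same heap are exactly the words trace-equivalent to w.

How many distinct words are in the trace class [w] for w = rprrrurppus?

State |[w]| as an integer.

piece 0:r — minimal
piece 1:p rests on {0:r}
piece 2:r rests on {1:p}
piece 3:r rests on {2:r}
piece 4:r rests on {3:r}
piece 5:u — minimal
piece 6:r rests on {4:r}
piece 7:p rests on {6:r}
piece 8:p rests on {7:p}
piece 9:u rests on {5:u}
piece 10:s rests on {8:p}
minimal pieces: {0:r, 5:u}
ways to finish when only these pieces remain (= sum over removing one remaining piece with nothing left below it):
  1 left: {9}→1  {10}→1
  2 left: {5,9}→1  {8,10}→1  {9,10}→2
  3 left: {5,9,10}→3  {7,8,10}→1  {8,9,10}→3
  4 left: {5,8,9,10}→6  {6,7,8,10}→1  {7,8,9,10}→4
  5 left: {4,6,7,8,10}→1  {5,7,8,9,10}→10  {6,7,8,9,10}→5
  6 left: {3,4,6,7,8,10}→1  {4,6,7,8,9,10}→6  {5,6,7,8,9,10}→15
  7 left: {2,3,4,6,7,8,10}→1  {3,4,6,7,8,9,10}→7  {4,5,6,7,8,9,10}→21
  8 left: {1,2,3,4,6,7,8,10}→1  {2,3,4,6,7,8,9,10}→8  {3,4,5,6,7,8,9,10}→28
  9 left: {0,1,2,3,4,6,7,8,10}→1  {1,2,3,4,6,7,8,9,10}→9  {2,3,4,5,6,7,8,9,10}→36
  placing 0:r first → 45 extensions
  placing 5:u first → 10 extensions
total linear extensions = 55

55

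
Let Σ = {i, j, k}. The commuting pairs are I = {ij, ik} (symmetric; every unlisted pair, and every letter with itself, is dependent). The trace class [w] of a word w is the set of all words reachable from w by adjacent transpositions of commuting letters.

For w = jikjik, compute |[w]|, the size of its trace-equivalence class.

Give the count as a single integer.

15

0(j) covers ∅
1(i) covers ∅
2(k) covers 0:j
3(j) covers 2:k
4(i) covers 1:i
5(k) covers 3:j
floor of heap: 0:j, 1:i
completions by unplaced set U, small U first (add the entries for U minus each lowest piece of U):
  |U|=1: {4}:1  {5}:1
  |U|=2: {1,4}:1  {3,5}:1  {4,5}:2
  |U|=3: {1,4,5}:3  {2,3,5}:1  {3,4,5}:3
  |U|=4: {0,2,3,5}:1  {1,3,4,5}:6  {2,3,4,5}:4
  start at 0(j): 10
  start at 1(i): 5
sum over floor = 15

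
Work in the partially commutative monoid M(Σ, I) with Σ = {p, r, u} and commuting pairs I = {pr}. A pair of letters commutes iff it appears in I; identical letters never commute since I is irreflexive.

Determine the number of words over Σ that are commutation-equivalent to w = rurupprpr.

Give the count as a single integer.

10

#0=r has no predecessor
#1=u depends on [0:r]
#2=r depends on [1:u]
#3=u depends on [2:r]
#4=p depends on [3:u]
#5=p depends on [4:p]
#6=r depends on [3:u]
#7=p depends on [5:p]
#8=r depends on [6:r]
sources: [0:r]
N(rest) = Σ N(rest − s) over sources s of rest; N(one piece) = 1:
  size 1 → [7]=1  [8]=1
  size 2 → [5,7]=1  [6,8]=1  [7,8]=2
  size 3 → [4,5,7]=1  [5,7,8]=3  [6,7,8]=3
  size 4 → [4,5,7,8]=4  [5,6,7,8]=6
  size 5 → [4,5,6,7,8]=10
  size 6 → [3,4,5,6,7,8]=10
  size 7 → [2,3,4,5,6,7,8]=10
  first=0(r) contributes 10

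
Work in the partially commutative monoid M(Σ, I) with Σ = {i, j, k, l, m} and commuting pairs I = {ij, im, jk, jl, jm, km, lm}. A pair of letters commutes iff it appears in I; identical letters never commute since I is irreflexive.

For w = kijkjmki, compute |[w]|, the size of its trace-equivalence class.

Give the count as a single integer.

drop 0:k onto floor
drop 1:i onto {0:k}
drop 2:j onto floor
drop 3:k onto {1:i}
drop 4:j onto {2:j}
drop 5:m onto floor
drop 6:k onto {3:k}
drop 7:i onto {6:k}
ground layer = {0:k, 2:j, 5:m}
drop-orders for the pieces not yet dropped (sum over which currently-grounded one goes next):
  1 to go: {4} 1  {5} 1  {7} 1
  2 to go: {2,4} 1  {4,5} 2  {4,7} 2  {5,7} 2  {6,7} 1
  3 to go: {2,4,5} 3  {2,4,7} 3  {3,6,7} 1  {4,5,7} 6  {4,6,7} 3  {5,6,7} 3
  4 to go: {1,3,6,7} 1  {2,4,5,7} 12  {2,4,6,7} 6  {3,4,6,7} 4  {3,5,6,7} 4  {4,5,6,7} 12
  5 to go: {0,1,3,6,7} 1  {1,3,4,6,7} 5  {1,3,5,6,7} 5  {2,3,4,6,7} 10  {2,4,5,6,7} 30  {3,4,5,6,7} 20
  6 to go: {0,1,3,4,6,7} 6  {0,1,3,5,6,7} 6  {1,2,3,4,6,7} 15  {1,3,4,5,6,7} 30  {2,3,4,5,6,7} 60
  if 0:k drops first: 105 orders
  if 2:j drops first: 42 orders
  if 5:m drops first: 21 orders
heap linearizations: 168

168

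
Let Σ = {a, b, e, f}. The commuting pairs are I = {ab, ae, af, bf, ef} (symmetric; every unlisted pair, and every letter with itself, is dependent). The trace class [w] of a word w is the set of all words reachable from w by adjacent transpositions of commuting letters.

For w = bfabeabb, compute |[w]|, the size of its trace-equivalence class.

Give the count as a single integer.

168

drop 0:b onto floor
drop 1:f onto floor
drop 2:a onto floor
drop 3:b onto {0:b}
drop 4:e onto {3:b}
drop 5:a onto {2:a}
drop 6:b onto {4:e}
drop 7:b onto {6:b}
ground layer = {0:b, 1:f, 2:a}
drop-orders for the pieces not yet dropped (sum over which currently-grounded one goes next):
  1 to go: {1} 1  {5} 1  {7} 1
  2 to go: {1,5} 2  {1,7} 2  {2,5} 1  {5,7} 2  {6,7} 1
  3 to go: {1,2,5} 3  {1,5,7} 6  {1,6,7} 3  {2,5,7} 3  {4,6,7} 1  {5,6,7} 3
  4 to go: {1,2,5,7} 12  {1,4,6,7} 4  {1,5,6,7} 12  {2,5,6,7} 6  {3,4,6,7} 1  {4,5,6,7} 4
  5 to go: {0,3,4,6,7} 1  {1,2,5,6,7} 30  {1,3,4,6,7} 5  {1,4,5,6,7} 20  {2,4,5,6,7} 10  {3,4,5,6,7} 5
  6 to go: {0,1,3,4,6,7} 6  {0,3,4,5,6,7} 6  {1,2,4,5,6,7} 60  {1,3,4,5,6,7} 30  {2,3,4,5,6,7} 15
  if 0:b drops first: 105 orders
  if 1:f drops first: 21 orders
  if 2:a drops first: 42 orders
heap linearizations: 168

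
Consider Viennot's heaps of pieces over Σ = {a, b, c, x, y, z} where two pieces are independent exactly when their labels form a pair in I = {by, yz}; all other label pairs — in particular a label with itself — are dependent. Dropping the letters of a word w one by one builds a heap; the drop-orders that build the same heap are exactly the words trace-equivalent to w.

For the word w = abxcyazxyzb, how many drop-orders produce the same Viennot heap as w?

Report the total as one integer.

piece 0:a — minimal
piece 1:b rests on {0:a}
piece 2:x rests on {1:b}
piece 3:c rests on {2:x}
piece 4:y rests on {3:c}
piece 5:a rests on {4:y}
piece 6:z rests on {5:a}
piece 7:x rests on {6:z}
piece 8:y rests on {7:x}
piece 9:z rests on {7:x}
piece 10:b rests on {9:z}
minimal pieces: {0:a}
ways to finish when only these pieces remain (= sum over removing one remaining piece with nothing left below it):
  1 left: {8}→1  {10}→1
  2 left: {8,10}→2  {9,10}→1
  3 left: {8,9,10}→3
  4 left: {7,8,9,10}→3
  5 left: {6,7,8,9,10}→3
  6 left: {5,6,7,8,9,10}→3
  7 left: {4,5,6,7,8,9,10}→3
  8 left: {3,4,5,6,7,8,9,10}→3
  9 left: {2,3,4,5,6,7,8,9,10}→3
  placing 0:a first → 3 extensions

3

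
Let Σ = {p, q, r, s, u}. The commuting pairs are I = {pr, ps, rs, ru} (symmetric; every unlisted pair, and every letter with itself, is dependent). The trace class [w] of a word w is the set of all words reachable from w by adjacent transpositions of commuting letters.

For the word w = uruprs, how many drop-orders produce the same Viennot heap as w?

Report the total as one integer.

#0=u has no predecessor
#1=r has no predecessor
#2=u depends on [0:u]
#3=p depends on [2:u]
#4=r depends on [1:r]
#5=s depends on [2:u]
sources: [0:u, 1:r]
N(rest) = Σ N(rest − s) over sources s of rest; N(one piece) = 1:
  size 1 → [3]=1  [4]=1  [5]=1
  size 2 → [1,4]=1  [3,4]=2  [3,5]=2  [4,5]=2
  size 3 → [1,3,4]=3  [1,4,5]=3  [2,3,5]=2  [3,4,5]=6
  size 4 → [0,2,3,5]=2  [1,3,4,5]=12  [2,3,4,5]=8
  first=0(u) contributes 20
  first=1(r) contributes 10
|[w]| = 30

30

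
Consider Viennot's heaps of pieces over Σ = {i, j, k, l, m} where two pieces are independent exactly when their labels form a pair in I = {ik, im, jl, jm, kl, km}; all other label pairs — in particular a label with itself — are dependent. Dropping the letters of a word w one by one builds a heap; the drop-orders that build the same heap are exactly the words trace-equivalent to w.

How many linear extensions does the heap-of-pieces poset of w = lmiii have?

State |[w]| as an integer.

4

piece 0:l — minimal
piece 1:m rests on {0:l}
piece 2:i rests on {0:l}
piece 3:i rests on {2:i}
piece 4:i rests on {3:i}
minimal pieces: {0:l}
ways to finish when only these pieces remain (= sum over removing one remaining piece with nothing left below it):
  1 left: {1}→1  {4}→1
  2 left: {1,4}→2  {3,4}→1
  3 left: {1,3,4}→3  {2,3,4}→1
  placing 0:l first → 4 extensions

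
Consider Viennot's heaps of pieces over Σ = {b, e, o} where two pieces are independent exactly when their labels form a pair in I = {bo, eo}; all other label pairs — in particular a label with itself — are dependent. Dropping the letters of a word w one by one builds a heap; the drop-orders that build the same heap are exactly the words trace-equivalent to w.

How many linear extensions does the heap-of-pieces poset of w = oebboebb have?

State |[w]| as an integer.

#0=o has no predecessor
#1=e has no predecessor
#2=b depends on [1:e]
#3=b depends on [2:b]
#4=o depends on [0:o]
#5=e depends on [3:b]
#6=b depends on [5:e]
#7=b depends on [6:b]
sources: [0:o, 1:e]
N(rest) = Σ N(rest − s) over sources s of rest; N(one piece) = 1:
  size 1 → [4]=1  [7]=1
  size 2 → [0,4]=1  [4,7]=2  [6,7]=1
  size 3 → [0,4,7]=3  [4,6,7]=3  [5,6,7]=1
  size 4 → [0,4,6,7]=6  [3,5,6,7]=1  [4,5,6,7]=4
  size 5 → [0,4,5,6,7]=10  [2,3,5,6,7]=1  [3,4,5,6,7]=5
  size 6 → [0,3,4,5,6,7]=15  [1,2,3,5,6,7]=1  [2,3,4,5,6,7]=6
  first=0(o) contributes 7
  first=1(e) contributes 21
|[w]| = 28

28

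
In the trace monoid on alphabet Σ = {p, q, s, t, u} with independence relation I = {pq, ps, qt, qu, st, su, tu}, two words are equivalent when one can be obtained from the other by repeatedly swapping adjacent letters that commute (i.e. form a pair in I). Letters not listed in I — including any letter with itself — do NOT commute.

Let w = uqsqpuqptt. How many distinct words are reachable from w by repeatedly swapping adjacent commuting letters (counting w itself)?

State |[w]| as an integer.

210

piece 0:u — minimal
piece 1:q — minimal
piece 2:s rests on {1:q}
piece 3:q rests on {2:s}
piece 4:p rests on {0:u}
piece 5:u rests on {4:p}
piece 6:q rests on {3:q}
piece 7:p rests on {5:u}
piece 8:t rests on {7:p}
piece 9:t rests on {8:t}
minimal pieces: {0:u, 1:q}
ways to finish when only these pieces remain (= sum over removing one remaining piece with nothing left below it):
  1 left: {6}→1  {9}→1
  2 left: {3,6}→1  {6,9}→2  {8,9}→1
  3 left: {2,3,6}→1  {3,6,9}→3  {6,8,9}→3  {7,8,9}→1
  4 left: {1,2,3,6}→1  {2,3,6,9}→4  {3,6,8,9}→6  {5,7,8,9}→1  {6,7,8,9}→4
  5 left: {1,2,3,6,9}→5  {2,3,6,8,9}→10  {3,6,7,8,9}→10  {4,5,7,8,9}→1  {5,6,7,8,9}→5
  6 left: {0,4,5,7,8,9}→1  {1,2,3,6,8,9}→15  {2,3,6,7,8,9}→20  {3,5,6,7,8,9}→15  {4,5,6,7,8,9}→6
  7 left: {0,4,5,6,7,8,9}→7  {1,2,3,6,7,8,9}→35  {2,3,5,6,7,8,9}→35  {3,4,5,6,7,8,9}→21
  8 left: {0,3,4,5,6,7,8,9}→28  {1,2,3,5,6,7,8,9}→70  {2,3,4,5,6,7,8,9}→56
  placing 0:u first → 126 extensions
  placing 1:q first → 84 extensions
total linear extensions = 210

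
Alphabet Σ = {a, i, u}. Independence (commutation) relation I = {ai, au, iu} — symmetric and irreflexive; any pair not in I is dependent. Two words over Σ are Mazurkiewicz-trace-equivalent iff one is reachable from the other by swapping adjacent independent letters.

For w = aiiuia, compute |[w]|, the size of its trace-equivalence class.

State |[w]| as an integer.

60

drop 0:a onto floor
drop 1:i onto floor
drop 2:i onto {1:i}
drop 3:u onto floor
drop 4:i onto {2:i}
drop 5:a onto {0:a}
ground layer = {0:a, 1:i, 3:u}
drop-orders for the pieces not yet dropped (sum over which currently-grounded one goes next):
  1 to go: {3} 1  {4} 1  {5} 1
  2 to go: {0,5} 1  {2,4} 1  {3,4} 2  {3,5} 2  {4,5} 2
  3 to go: {0,3,5} 3  {0,4,5} 3  {1,2,4} 1  {2,3,4} 3  {2,4,5} 3  {3,4,5} 6
  4 to go: {0,2,4,5} 6  {0,3,4,5} 12  {1,2,3,4} 4  {1,2,4,5} 4  {2,3,4,5} 12
  if 0:a drops first: 20 orders
  if 1:i drops first: 30 orders
  if 3:u drops first: 10 orders
heap linearizations: 60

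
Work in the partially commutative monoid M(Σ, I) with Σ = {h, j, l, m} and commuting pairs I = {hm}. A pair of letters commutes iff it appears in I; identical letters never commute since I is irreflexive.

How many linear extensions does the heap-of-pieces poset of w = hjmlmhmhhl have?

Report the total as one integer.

drop 0:h onto floor
drop 1:j onto {0:h}
drop 2:m onto {1:j}
drop 3:l onto {2:m}
drop 4:m onto {3:l}
drop 5:h onto {3:l}
drop 6:m onto {4:m}
drop 7:h onto {5:h}
drop 8:h onto {7:h}
drop 9:l onto {6:m, 8:h}
ground layer = {0:h}
drop-orders for the pieces not yet dropped (sum over which currently-grounded one goes next):
  1 to go: {9} 1
  2 to go: {6,9} 1  {8,9} 1
  3 to go: {4,6,9} 1  {6,8,9} 2  {7,8,9} 1
  4 to go: {4,6,8,9} 3  {5,7,8,9} 1  {6,7,8,9} 3
  5 to go: {4,6,7,8,9} 6  {5,6,7,8,9} 4
  6 to go: {4,5,6,7,8,9} 10
  7 to go: {3,4,5,6,7,8,9} 10
  8 to go: {2,3,4,5,6,7,8,9} 10
  if 0:h drops first: 10 orders

10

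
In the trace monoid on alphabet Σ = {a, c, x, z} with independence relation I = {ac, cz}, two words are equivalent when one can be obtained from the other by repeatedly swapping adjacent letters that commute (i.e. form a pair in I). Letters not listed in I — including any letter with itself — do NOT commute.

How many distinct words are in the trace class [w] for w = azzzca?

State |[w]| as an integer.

#0=a has no predecessor
#1=z depends on [0:a]
#2=z depends on [1:z]
#3=z depends on [2:z]
#4=c has no predecessor
#5=a depends on [3:z]
sources: [0:a, 4:c]
N(rest) = Σ N(rest − s) over sources s of rest; N(one piece) = 1:
  size 1 → [4]=1  [5]=1
  size 2 → [3,5]=1  [4,5]=2
  size 3 → [2,3,5]=1  [3,4,5]=3
  size 4 → [1,2,3,5]=1  [2,3,4,5]=4
  first=0(a) contributes 5
  first=4(c) contributes 1
|[w]| = 6

6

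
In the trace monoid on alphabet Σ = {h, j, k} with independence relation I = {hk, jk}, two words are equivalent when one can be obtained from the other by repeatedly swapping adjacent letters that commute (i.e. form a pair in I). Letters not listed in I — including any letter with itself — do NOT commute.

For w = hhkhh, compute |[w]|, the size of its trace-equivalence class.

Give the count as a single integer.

drop 0:h onto floor
drop 1:h onto {0:h}
drop 2:k onto floor
drop 3:h onto {1:h}
drop 4:h onto {3:h}
ground layer = {0:h, 2:k}
drop-orders for the pieces not yet dropped (sum over which currently-grounded one goes next):
  1 to go: {2} 1  {4} 1
  2 to go: {2,4} 2  {3,4} 1
  3 to go: {1,3,4} 1  {2,3,4} 3
  if 0:h drops first: 4 orders
  if 2:k drops first: 1 orders
heap linearizations: 5

5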